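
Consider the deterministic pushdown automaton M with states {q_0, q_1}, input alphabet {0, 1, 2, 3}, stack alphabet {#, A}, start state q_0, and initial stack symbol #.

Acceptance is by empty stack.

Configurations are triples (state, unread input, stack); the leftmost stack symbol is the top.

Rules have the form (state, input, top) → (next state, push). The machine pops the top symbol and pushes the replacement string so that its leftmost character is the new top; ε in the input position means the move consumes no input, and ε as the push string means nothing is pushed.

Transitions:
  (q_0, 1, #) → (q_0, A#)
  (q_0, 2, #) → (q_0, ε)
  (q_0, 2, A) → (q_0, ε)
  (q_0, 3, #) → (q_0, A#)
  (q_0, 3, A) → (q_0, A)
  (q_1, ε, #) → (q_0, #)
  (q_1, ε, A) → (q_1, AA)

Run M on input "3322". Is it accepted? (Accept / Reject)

(q_0, 3322, #)
  read 3, top #: go to q_0, push A# → (q_0, 322, A#)
  read 3, top A: go to q_0, push A → (q_0, 22, A#)
  read 2, top A: go to q_0, push ε → (q_0, 2, #)
  read 2, top #: go to q_0, push ε → (q_0, ε, ε)
All input consumed and the stack is empty.

Accept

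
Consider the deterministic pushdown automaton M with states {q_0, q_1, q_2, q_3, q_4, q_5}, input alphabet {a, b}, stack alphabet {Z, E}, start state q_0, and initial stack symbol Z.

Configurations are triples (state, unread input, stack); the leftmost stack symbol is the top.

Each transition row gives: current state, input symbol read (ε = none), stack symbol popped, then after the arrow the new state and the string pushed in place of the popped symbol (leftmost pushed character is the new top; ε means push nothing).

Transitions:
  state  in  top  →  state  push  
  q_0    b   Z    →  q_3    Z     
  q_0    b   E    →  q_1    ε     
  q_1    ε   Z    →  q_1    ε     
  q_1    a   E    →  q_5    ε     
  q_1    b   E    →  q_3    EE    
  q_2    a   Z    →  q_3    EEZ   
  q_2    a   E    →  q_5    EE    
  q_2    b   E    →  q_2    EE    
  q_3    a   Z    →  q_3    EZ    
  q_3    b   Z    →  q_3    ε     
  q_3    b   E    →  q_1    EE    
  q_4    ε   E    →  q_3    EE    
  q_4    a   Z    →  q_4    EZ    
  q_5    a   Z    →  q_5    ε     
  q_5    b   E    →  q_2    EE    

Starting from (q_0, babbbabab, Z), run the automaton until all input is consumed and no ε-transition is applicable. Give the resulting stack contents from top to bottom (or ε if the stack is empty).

(q_0, babbbabab, Z) ⊢ (q_3, abbbabab, Z) ⊢ (q_3, bbbabab, EZ) ⊢ (q_1, bbabab, EEZ) ⊢ (q_3, babab, EEEZ) ⊢ (q_1, abab, EEEEZ) ⊢ (q_5, bab, EEEZ) ⊢ (q_2, ab, EEEEZ) ⊢ (q_5, b, EEEEEZ) ⊢ (q_2, ε, EEEEEEZ)
All input consumed in state q_2 with stack EEEEEEZ.

EEEEEEZ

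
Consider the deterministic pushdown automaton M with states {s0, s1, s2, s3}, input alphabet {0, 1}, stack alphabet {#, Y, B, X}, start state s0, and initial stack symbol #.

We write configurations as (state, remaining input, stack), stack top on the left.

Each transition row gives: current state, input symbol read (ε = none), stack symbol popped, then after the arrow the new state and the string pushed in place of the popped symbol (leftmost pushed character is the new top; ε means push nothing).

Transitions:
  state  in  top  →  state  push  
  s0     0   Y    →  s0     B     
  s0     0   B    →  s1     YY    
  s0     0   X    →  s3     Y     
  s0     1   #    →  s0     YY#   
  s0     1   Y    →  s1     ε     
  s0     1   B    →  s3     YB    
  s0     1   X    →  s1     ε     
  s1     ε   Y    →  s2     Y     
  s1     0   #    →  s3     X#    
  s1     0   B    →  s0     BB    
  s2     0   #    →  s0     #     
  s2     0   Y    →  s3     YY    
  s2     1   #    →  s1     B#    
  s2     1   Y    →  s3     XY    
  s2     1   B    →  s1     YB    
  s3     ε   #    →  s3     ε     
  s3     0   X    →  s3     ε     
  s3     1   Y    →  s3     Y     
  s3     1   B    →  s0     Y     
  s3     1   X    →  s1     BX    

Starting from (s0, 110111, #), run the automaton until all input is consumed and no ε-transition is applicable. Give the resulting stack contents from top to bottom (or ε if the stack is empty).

YY#

(s0, 110111, #) ⊢ (s0, 10111, YY#) ⊢ (s1, 0111, Y#) ⊢ (s2, 0111, Y#) ⊢ (s3, 111, YY#) ⊢ (s3, 11, YY#) ⊢ (s3, 1, YY#) ⊢ (s3, ε, YY#)
All input consumed in state s3 with stack YY#.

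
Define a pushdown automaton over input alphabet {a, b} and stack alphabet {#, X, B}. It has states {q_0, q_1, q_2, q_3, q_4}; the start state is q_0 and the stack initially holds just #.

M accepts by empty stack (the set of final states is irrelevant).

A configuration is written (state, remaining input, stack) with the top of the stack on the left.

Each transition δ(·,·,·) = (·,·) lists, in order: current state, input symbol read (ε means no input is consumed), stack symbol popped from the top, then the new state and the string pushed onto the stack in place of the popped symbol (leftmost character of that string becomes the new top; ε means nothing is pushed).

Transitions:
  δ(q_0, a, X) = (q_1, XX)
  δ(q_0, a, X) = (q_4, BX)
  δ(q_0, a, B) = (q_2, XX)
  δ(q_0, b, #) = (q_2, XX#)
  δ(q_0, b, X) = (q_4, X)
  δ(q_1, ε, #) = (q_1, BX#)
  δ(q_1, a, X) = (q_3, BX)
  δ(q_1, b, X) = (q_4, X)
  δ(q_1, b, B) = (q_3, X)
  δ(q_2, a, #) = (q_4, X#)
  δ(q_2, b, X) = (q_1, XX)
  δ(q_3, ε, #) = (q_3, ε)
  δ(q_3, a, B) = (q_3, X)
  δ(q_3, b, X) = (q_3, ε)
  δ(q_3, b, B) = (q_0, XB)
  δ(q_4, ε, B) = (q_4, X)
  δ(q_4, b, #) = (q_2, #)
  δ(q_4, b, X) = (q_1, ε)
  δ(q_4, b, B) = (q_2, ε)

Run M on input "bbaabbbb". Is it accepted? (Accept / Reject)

One accepting computation: (q_0, bbaabbbb, #) ⊢ (q_2, baabbbb, XX#) ⊢ (q_1, aabbbb, XXX#) ⊢ (q_3, abbbb, BXXX#) ⊢ (q_3, bbbb, XXXX#) ⊢ (q_3, bbb, XXX#) ⊢ (q_3, bb, XX#) ⊢ (q_3, b, X#) ⊢ (q_3, ε, #) ⊢ (q_3, ε, ε)
All input consumed and the stack is empty.

Accept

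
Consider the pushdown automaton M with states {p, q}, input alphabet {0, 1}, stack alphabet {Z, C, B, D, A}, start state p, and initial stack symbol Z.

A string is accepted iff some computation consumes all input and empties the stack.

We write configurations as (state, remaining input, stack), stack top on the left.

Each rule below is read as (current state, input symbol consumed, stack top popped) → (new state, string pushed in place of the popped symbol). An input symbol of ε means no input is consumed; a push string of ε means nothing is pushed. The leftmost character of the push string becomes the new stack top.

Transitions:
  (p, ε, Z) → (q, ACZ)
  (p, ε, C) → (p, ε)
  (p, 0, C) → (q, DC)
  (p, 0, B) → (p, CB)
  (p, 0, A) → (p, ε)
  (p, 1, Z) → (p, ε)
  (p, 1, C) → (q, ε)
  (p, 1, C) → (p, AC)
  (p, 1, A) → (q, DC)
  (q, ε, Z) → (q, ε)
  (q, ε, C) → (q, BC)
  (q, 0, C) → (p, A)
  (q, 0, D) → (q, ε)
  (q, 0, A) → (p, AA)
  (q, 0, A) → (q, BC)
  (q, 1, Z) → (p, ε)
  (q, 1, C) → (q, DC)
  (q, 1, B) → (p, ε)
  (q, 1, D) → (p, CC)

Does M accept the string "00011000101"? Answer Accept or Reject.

One accepting computation: (p, 00011000101, Z) ⊢ (q, 00011000101, ACZ) ⊢ (p, 0011000101, AACZ) ⊢ (p, 011000101, ACZ) ⊢ (p, 11000101, CZ) ⊢ (p, 1000101, ACZ) ⊢ (q, 000101, DCCZ) ⊢ (q, 00101, CCZ) ⊢ (p, 0101, ACZ) ⊢ (p, 101, CZ) ⊢ (p, 01, ACZ) ⊢ (p, 1, CZ) ⊢ (p, 1, Z) ⊢ (p, ε, ε)
All input consumed and the stack is empty.

Accept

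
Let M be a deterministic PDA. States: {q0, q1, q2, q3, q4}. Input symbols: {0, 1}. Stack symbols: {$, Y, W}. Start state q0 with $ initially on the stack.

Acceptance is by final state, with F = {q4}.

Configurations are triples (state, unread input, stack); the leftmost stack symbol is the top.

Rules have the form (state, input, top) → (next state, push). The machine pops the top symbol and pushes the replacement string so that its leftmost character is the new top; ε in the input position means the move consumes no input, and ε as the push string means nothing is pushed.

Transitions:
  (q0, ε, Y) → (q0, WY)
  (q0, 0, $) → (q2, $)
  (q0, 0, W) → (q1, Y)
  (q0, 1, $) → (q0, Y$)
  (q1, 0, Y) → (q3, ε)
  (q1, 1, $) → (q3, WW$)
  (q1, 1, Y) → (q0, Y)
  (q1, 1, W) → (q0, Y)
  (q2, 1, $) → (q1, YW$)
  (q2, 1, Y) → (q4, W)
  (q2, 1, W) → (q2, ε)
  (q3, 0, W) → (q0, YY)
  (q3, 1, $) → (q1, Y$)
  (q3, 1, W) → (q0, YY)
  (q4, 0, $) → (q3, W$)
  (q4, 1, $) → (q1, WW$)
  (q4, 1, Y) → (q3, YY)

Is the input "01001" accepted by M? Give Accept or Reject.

(q0, 01001, $)
  read 0, top $: go to q2, push $ → (q2, 1001, $)
  read 1, top $: go to q1, push YW$ → (q1, 001, YW$)
  read 0, top Y: go to q3, push ε → (q3, 01, W$)
  read 0, top W: go to q0, push YY → (q0, 1, YY$)
  ε-move, top Y: go to q0, push WY → (q0, 1, WYY$)
No transition applies at (q0, 1, WYY$); input not fully consumed.

Reject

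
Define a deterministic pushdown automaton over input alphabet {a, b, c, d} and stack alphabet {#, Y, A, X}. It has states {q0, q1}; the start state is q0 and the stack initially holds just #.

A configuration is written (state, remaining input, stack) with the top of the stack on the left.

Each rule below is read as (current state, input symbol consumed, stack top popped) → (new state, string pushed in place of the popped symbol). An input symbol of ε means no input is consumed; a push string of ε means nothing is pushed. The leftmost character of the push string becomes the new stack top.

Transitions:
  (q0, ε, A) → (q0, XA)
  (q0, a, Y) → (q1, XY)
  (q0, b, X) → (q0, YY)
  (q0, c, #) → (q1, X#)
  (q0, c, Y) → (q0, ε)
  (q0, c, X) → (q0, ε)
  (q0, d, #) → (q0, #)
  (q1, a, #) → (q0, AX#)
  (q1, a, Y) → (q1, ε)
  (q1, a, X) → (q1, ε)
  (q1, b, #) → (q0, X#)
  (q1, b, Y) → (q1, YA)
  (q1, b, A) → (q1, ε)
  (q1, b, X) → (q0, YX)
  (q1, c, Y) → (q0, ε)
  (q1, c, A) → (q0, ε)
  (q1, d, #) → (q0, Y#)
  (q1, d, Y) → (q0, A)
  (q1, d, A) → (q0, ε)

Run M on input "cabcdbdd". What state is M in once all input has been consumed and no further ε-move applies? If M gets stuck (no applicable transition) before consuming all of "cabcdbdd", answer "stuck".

(q0, cabcdbdd, #) ⊢ (q1, abcdbdd, X#) ⊢ (q1, bcdbdd, #) ⊢ (q0, cdbdd, X#) ⊢ (q0, dbdd, #) ⊢ (q0, bdd, #)
No transition for (q0, b, top #); M blocks with input bdd remaining.

stuck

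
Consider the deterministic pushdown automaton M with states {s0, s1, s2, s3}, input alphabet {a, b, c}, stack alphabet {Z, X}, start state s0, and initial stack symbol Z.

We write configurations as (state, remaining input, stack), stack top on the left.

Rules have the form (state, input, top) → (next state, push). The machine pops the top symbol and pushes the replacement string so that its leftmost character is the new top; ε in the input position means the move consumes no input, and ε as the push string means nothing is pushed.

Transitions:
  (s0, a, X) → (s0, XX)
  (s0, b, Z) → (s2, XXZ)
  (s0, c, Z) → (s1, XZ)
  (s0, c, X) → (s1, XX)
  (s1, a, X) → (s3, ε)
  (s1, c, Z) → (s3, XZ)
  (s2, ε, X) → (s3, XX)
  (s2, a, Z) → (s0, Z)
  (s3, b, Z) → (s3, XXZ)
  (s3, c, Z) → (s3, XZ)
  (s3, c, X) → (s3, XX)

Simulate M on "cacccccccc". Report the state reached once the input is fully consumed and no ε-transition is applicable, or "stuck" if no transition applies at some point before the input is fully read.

s3

(s0, cacccccccc, Z)
  read c, top Z: go to s1, push XZ → (s1, acccccccc, XZ)
  read a, top X: go to s3, push ε → (s3, cccccccc, Z)
  read c, top Z: go to s3, push XZ → (s3, ccccccc, XZ)
  read c, top X: go to s3, push XX → (s3, cccccc, XXZ)
  read c, top X: go to s3, push XX → (s3, ccccc, XXXZ)
  read c, top X: go to s3, push XX → (s3, cccc, XXXXZ)
  read c, top X: go to s3, push XX → (s3, ccc, XXXXXZ)
  read c, top X: go to s3, push XX → (s3, cc, XXXXXXZ)
  read c, top X: go to s3, push XX → (s3, c, XXXXXXXZ)
  read c, top X: go to s3, push XX → (s3, ε, XXXXXXXXZ)
All input consumed; M is in state s3.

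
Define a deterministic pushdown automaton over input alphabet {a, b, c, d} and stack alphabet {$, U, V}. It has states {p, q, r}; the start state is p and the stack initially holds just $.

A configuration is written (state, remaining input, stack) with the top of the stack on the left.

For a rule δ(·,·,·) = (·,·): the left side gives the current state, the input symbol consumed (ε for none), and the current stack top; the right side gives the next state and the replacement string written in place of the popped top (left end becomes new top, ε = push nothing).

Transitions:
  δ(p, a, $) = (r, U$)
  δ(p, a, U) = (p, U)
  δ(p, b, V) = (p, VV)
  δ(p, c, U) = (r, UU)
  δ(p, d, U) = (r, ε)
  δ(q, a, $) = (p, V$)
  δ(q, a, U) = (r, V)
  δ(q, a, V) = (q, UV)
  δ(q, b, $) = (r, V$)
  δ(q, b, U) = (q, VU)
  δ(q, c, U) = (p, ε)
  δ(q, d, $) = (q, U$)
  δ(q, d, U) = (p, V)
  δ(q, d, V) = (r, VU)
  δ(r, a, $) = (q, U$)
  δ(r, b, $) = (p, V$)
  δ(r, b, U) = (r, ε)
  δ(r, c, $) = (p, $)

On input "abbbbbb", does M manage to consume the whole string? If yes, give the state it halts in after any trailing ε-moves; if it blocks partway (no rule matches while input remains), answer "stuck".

(p, abbbbbb, $)
  read a, top $: go to r, push U$ → (r, bbbbbb, U$)
  read b, top U: go to r, push ε → (r, bbbbb, $)
  read b, top $: go to p, push V$ → (p, bbbb, V$)
  read b, top V: go to p, push VV → (p, bbb, VV$)
  read b, top V: go to p, push VV → (p, bb, VVV$)
  read b, top V: go to p, push VV → (p, b, VVVV$)
  read b, top V: go to p, push VV → (p, ε, VVVVV$)
All input consumed; M is in state p.

p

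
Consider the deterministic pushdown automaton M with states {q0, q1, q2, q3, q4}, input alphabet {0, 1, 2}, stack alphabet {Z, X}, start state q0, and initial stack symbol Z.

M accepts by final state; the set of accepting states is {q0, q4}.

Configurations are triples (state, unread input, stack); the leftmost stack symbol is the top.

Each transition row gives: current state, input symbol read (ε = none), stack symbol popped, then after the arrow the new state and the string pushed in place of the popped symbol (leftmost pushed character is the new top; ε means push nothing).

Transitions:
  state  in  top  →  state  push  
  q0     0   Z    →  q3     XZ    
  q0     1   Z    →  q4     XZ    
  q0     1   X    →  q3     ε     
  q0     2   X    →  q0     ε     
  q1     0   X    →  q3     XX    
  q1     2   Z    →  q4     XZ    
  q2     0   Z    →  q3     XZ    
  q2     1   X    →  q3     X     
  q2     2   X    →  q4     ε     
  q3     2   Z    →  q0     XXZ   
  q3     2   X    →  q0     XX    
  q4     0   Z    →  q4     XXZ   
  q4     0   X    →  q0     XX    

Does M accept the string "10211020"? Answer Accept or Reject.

(q0, 10211020, Z)
  read 1, top Z: go to q4, push XZ → (q4, 0211020, XZ)
  read 0, top X: go to q0, push XX → (q0, 211020, XXZ)
  read 2, top X: go to q0, push ε → (q0, 11020, XZ)
  read 1, top X: go to q3, push ε → (q3, 1020, Z)
No transition applies at (q3, 1020, Z); input not fully consumed.

Reject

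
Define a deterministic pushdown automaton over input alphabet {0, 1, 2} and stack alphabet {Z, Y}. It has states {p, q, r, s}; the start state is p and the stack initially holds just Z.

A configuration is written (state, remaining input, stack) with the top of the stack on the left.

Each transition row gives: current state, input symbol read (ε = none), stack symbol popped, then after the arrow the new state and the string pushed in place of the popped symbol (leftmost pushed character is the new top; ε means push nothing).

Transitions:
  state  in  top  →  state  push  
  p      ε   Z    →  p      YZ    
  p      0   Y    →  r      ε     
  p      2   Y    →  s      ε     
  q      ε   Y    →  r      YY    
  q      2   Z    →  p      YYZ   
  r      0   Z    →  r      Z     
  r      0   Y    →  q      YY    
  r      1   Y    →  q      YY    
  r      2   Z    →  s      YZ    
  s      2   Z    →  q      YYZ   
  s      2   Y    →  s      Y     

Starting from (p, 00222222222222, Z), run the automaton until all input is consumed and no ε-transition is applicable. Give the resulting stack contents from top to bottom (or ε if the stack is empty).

YZ

(p, 00222222222222, Z)
  ε-move, top Z: go to p, push YZ → (p, 00222222222222, YZ)
  read 0, top Y: go to r, push ε → (r, 0222222222222, Z)
  read 0, top Z: go to r, push Z → (r, 222222222222, Z)
  read 2, top Z: go to s, push YZ → (s, 22222222222, YZ)
  read 2, top Y: go to s, push Y → (s, 2222222222, YZ)
  read 2, top Y: go to s, push Y → (s, 222222222, YZ)
  read 2, top Y: go to s, push Y → (s, 22222222, YZ)
  read 2, top Y: go to s, push Y → (s, 2222222, YZ)
  read 2, top Y: go to s, push Y → (s, 222222, YZ)
  read 2, top Y: go to s, push Y → (s, 22222, YZ)
  read 2, top Y: go to s, push Y → (s, 2222, YZ)
  read 2, top Y: go to s, push Y → (s, 222, YZ)
  read 2, top Y: go to s, push Y → (s, 22, YZ)
  read 2, top Y: go to s, push Y → (s, 2, YZ)
  read 2, top Y: go to s, push Y → (s, ε, YZ)
All input consumed in state s with stack YZ.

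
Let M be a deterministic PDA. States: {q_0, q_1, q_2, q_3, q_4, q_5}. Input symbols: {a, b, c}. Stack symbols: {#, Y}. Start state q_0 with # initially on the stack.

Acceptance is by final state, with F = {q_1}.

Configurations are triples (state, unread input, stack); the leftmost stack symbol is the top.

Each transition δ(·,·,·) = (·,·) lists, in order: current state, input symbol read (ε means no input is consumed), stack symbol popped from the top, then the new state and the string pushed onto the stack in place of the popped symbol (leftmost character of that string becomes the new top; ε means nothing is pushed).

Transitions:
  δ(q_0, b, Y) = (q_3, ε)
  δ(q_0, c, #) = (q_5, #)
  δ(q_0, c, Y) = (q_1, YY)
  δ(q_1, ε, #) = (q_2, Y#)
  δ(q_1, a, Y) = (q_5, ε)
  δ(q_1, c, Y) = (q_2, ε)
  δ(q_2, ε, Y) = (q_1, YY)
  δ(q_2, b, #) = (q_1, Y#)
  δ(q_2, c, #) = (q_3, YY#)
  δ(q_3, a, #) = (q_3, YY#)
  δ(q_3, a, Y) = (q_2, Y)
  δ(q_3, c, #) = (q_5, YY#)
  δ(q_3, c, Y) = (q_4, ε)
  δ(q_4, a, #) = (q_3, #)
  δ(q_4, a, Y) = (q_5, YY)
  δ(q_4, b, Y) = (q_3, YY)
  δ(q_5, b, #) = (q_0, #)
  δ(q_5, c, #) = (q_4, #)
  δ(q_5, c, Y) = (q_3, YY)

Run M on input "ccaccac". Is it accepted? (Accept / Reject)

(q_0, ccaccac, #)
  read c, top #: go to q_5, push # → (q_5, caccac, #)
  read c, top #: go to q_4, push # → (q_4, accac, #)
  read a, top #: go to q_3, push # → (q_3, ccac, #)
  read c, top #: go to q_5, push YY# → (q_5, cac, YY#)
  read c, top Y: go to q_3, push YY → (q_3, ac, YYY#)
  read a, top Y: go to q_2, push Y → (q_2, c, YYY#)
  ε-move, top Y: go to q_1, push YY → (q_1, c, YYYY#)
  read c, top Y: go to q_2, push ε → (q_2, ε, YYY#)
  ε-move, top Y: go to q_1, push YY → (q_1, ε, YYYY#)
All input consumed; state q_1 ∈ F.

Accept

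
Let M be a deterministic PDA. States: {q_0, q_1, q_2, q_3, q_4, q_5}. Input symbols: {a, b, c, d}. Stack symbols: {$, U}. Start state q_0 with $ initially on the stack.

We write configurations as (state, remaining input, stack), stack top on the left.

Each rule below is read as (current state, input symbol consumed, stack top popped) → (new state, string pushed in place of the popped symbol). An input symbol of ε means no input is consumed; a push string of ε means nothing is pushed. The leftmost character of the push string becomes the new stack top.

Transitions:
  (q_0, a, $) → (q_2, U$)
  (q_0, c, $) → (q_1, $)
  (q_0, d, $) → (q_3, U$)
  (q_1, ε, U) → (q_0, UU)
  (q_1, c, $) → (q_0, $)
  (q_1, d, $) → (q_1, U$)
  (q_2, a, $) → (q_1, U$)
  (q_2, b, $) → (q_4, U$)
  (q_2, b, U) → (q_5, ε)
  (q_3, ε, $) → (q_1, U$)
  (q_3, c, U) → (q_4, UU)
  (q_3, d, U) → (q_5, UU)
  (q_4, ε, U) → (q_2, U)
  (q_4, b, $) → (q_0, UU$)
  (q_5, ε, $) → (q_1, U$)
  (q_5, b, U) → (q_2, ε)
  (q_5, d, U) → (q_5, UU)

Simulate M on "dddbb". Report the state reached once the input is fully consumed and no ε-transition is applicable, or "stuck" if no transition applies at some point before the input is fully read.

(q_0, dddbb, $)
  read d, top $: go to q_3, push U$ → (q_3, ddbb, U$)
  read d, top U: go to q_5, push UU → (q_5, dbb, UU$)
  read d, top U: go to q_5, push UU → (q_5, bb, UUU$)
  read b, top U: go to q_2, push ε → (q_2, b, UU$)
  read b, top U: go to q_5, push ε → (q_5, ε, U$)
All input consumed; M is in state q_5.

q_5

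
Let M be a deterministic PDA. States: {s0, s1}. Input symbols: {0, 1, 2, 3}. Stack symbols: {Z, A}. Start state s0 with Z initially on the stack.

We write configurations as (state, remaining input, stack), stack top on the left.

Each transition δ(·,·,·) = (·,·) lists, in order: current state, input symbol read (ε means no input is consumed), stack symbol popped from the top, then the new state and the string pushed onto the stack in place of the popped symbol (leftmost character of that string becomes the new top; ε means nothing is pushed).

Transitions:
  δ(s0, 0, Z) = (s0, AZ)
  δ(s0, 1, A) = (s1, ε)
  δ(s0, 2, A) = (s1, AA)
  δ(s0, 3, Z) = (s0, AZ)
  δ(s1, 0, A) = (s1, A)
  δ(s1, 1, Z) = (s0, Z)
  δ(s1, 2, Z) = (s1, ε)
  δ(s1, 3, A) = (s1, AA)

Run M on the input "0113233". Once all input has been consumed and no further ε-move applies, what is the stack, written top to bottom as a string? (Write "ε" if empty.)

AAAAZ

(s0, 0113233, Z) ⊢ (s0, 113233, AZ) ⊢ (s1, 13233, Z) ⊢ (s0, 3233, Z) ⊢ (s0, 233, AZ) ⊢ (s1, 33, AAZ) ⊢ (s1, 3, AAAZ) ⊢ (s1, ε, AAAAZ)
All input consumed in state s1 with stack AAAAZ.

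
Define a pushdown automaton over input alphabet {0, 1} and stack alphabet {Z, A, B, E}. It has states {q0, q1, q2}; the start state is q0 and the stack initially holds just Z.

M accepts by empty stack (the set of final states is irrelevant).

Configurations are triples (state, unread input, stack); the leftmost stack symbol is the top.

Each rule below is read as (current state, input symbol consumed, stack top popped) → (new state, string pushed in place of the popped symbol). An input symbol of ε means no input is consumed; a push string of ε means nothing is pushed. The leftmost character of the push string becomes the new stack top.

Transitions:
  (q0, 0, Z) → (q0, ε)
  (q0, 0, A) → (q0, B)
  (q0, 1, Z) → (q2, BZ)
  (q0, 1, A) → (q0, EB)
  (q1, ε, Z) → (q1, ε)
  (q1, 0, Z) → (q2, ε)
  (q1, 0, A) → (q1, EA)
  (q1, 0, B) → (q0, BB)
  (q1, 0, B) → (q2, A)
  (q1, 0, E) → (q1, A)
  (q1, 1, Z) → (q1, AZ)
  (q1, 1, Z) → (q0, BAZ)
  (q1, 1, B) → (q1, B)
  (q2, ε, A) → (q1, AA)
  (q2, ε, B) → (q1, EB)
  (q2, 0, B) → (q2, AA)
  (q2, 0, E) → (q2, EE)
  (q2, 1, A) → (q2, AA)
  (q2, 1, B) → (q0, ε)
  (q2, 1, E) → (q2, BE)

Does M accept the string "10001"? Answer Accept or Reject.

No computation consumes all input and empties the stack.

Reject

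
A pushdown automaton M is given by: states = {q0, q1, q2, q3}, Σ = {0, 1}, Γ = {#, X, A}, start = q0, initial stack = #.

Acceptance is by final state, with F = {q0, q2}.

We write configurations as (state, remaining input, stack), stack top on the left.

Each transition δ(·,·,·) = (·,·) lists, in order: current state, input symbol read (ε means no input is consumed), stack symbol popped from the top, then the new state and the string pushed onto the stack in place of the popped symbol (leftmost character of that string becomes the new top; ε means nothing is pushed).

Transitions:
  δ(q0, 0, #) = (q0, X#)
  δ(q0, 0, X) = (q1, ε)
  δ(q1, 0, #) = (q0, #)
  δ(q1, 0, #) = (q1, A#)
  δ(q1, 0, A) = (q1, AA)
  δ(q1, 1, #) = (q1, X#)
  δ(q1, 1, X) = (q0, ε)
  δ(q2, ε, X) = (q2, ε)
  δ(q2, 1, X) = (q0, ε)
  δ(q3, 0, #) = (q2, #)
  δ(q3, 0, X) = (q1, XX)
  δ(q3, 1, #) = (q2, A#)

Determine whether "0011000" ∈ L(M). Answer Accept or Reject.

Accept

One accepting computation: (q0, 0011000, #) ⊢ (q0, 011000, X#) ⊢ (q1, 11000, #) ⊢ (q1, 1000, X#) ⊢ (q0, 000, #) ⊢ (q0, 00, X#) ⊢ (q1, 0, #) ⊢ (q0, ε, #)
All input consumed and state q0 ∈ F.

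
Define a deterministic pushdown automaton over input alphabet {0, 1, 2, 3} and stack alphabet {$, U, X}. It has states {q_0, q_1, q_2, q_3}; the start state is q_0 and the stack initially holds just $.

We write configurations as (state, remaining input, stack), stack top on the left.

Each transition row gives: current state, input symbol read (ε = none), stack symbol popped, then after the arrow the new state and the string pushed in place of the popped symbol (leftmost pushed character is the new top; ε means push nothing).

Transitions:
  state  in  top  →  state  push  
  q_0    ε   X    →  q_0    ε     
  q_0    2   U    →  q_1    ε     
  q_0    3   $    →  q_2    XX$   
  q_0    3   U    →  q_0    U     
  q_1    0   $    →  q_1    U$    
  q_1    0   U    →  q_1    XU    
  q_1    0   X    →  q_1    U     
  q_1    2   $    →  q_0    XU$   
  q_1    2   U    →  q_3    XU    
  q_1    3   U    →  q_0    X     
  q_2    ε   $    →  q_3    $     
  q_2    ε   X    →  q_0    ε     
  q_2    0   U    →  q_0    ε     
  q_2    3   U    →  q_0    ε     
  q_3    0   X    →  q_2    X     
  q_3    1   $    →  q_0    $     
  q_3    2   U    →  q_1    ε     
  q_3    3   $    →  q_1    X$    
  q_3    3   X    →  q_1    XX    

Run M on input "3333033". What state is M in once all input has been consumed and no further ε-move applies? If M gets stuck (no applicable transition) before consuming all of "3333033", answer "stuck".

stuck

(q_0, 3333033, $)
  read 3, top $: go to q_2, push XX$ → (q_2, 333033, XX$)
  ε-move, top X: go to q_0, push ε → (q_0, 333033, X$)
  ε-move, top X: go to q_0, push ε → (q_0, 333033, $)
  read 3, top $: go to q_2, push XX$ → (q_2, 33033, XX$)
  ε-move, top X: go to q_0, push ε → (q_0, 33033, X$)
  ε-move, top X: go to q_0, push ε → (q_0, 33033, $)
  read 3, top $: go to q_2, push XX$ → (q_2, 3033, XX$)
  ε-move, top X: go to q_0, push ε → (q_0, 3033, X$)
  ε-move, top X: go to q_0, push ε → (q_0, 3033, $)
  read 3, top $: go to q_2, push XX$ → (q_2, 033, XX$)
  ε-move, top X: go to q_0, push ε → (q_0, 033, X$)
  ε-move, top X: go to q_0, push ε → (q_0, 033, $)
No transition for (q_0, 0, top $); M blocks with input 033 remaining.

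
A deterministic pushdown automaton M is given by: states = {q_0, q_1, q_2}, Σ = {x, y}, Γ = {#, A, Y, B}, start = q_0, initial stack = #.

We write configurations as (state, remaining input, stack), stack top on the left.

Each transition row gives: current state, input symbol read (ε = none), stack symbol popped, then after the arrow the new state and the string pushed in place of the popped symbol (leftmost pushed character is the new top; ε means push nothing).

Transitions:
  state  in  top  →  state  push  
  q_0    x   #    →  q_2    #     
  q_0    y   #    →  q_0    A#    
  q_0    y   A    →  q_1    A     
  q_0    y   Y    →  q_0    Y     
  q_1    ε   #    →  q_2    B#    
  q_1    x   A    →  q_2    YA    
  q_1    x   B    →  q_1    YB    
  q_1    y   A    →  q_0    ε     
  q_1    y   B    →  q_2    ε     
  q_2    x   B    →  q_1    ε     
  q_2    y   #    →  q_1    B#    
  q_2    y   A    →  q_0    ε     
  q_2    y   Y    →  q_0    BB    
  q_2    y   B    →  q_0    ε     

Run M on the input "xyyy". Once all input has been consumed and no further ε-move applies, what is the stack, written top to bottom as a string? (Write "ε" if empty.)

(q_0, xyyy, #) ⊢ (q_2, yyy, #) ⊢ (q_1, yy, B#) ⊢ (q_2, y, #) ⊢ (q_1, ε, B#)
All input consumed in state q_1 with stack B#.

B#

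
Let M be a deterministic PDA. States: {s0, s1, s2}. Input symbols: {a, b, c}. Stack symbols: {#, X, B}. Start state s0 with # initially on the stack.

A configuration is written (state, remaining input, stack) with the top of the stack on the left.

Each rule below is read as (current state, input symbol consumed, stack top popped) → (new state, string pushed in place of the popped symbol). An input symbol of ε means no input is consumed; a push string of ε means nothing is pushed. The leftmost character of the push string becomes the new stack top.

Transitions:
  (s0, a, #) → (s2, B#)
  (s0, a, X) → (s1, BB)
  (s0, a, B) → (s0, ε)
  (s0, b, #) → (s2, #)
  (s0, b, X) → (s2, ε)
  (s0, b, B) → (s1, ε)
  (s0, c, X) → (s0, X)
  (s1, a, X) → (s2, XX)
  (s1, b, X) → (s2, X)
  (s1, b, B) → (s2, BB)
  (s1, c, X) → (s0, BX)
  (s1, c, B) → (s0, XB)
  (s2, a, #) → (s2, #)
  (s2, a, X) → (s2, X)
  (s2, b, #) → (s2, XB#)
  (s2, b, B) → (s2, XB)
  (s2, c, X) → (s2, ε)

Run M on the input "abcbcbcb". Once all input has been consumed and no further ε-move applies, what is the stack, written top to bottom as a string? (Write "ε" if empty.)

XB#

(s0, abcbcbcb, #)
  read a, top #: go to s2, push B# → (s2, bcbcbcb, B#)
  read b, top B: go to s2, push XB → (s2, cbcbcb, XB#)
  read c, top X: go to s2, push ε → (s2, bcbcb, B#)
  read b, top B: go to s2, push XB → (s2, cbcb, XB#)
  read c, top X: go to s2, push ε → (s2, bcb, B#)
  read b, top B: go to s2, push XB → (s2, cb, XB#)
  read c, top X: go to s2, push ε → (s2, b, B#)
  read b, top B: go to s2, push XB → (s2, ε, XB#)
All input consumed in state s2 with stack XB#.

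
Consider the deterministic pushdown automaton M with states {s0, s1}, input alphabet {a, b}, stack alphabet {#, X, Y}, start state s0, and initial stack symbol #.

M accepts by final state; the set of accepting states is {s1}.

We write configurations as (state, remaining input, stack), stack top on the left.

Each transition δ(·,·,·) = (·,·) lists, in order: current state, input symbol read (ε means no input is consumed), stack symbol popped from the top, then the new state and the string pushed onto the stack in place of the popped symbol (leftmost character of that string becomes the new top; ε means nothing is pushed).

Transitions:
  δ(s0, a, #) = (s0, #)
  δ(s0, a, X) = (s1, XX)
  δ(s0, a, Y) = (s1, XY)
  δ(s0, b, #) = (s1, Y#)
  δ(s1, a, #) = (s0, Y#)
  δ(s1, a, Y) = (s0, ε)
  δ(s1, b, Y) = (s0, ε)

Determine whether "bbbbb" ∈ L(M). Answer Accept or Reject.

(s0, bbbbb, #)
  read b, top #: go to s1, push Y# → (s1, bbbb, Y#)
  read b, top Y: go to s0, push ε → (s0, bbb, #)
  read b, top #: go to s1, push Y# → (s1, bb, Y#)
  read b, top Y: go to s0, push ε → (s0, b, #)
  read b, top #: go to s1, push Y# → (s1, ε, Y#)
All input consumed; state s1 ∈ F.

Accept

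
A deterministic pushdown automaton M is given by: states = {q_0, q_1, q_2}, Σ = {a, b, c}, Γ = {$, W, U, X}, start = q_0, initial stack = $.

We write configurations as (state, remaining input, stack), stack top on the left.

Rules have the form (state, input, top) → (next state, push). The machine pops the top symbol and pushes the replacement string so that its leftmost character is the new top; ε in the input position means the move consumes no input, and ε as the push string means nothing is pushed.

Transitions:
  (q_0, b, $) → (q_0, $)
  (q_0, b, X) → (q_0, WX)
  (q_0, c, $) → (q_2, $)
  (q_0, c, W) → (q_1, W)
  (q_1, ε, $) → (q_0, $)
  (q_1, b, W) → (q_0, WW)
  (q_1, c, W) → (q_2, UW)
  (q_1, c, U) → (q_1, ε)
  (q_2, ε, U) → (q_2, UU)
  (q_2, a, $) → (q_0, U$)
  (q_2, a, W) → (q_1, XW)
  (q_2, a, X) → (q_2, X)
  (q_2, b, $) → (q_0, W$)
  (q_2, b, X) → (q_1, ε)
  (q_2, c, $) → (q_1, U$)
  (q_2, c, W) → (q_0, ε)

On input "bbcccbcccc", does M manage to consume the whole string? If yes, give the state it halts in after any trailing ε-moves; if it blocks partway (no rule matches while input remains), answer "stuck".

(q_0, bbcccbcccc, $)
  read b, top $: go to q_0, push $ → (q_0, bcccbcccc, $)
  read b, top $: go to q_0, push $ → (q_0, cccbcccc, $)
  read c, top $: go to q_2, push $ → (q_2, ccbcccc, $)
  read c, top $: go to q_1, push U$ → (q_1, cbcccc, U$)
  read c, top U: go to q_1, push ε → (q_1, bcccc, $)
  ε-move, top $: go to q_0, push $ → (q_0, bcccc, $)
  read b, top $: go to q_0, push $ → (q_0, cccc, $)
  read c, top $: go to q_2, push $ → (q_2, ccc, $)
  read c, top $: go to q_1, push U$ → (q_1, cc, U$)
  read c, top U: go to q_1, push ε → (q_1, c, $)
  ε-move, top $: go to q_0, push $ → (q_0, c, $)
  read c, top $: go to q_2, push $ → (q_2, ε, $)
All input consumed; M is in state q_2.

q_2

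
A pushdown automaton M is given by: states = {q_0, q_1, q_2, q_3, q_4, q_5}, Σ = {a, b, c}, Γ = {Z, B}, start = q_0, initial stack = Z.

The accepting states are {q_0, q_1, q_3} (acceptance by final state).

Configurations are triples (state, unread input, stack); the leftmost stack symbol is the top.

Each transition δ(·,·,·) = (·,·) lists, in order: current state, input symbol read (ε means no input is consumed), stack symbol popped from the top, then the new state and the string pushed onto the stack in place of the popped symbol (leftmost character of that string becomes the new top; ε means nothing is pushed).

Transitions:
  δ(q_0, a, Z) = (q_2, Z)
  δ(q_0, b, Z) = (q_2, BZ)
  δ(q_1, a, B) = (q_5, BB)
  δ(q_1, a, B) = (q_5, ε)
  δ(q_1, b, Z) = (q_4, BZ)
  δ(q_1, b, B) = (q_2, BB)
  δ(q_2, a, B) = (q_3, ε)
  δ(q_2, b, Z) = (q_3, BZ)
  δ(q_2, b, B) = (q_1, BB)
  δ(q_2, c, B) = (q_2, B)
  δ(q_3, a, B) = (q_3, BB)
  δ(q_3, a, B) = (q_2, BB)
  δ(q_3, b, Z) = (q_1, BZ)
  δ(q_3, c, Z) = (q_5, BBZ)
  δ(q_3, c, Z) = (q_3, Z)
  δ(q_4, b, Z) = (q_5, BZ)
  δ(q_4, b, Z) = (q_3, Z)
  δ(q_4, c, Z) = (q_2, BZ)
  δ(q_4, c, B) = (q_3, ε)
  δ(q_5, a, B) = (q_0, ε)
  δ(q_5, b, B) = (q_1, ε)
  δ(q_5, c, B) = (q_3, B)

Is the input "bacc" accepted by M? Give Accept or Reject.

Accept

One accepting computation: (q_0, bacc, Z) ⊢ (q_2, acc, BZ) ⊢ (q_3, cc, Z) ⊢ (q_5, c, BBZ) ⊢ (q_3, ε, BBZ)
All input consumed and state q_3 ∈ F.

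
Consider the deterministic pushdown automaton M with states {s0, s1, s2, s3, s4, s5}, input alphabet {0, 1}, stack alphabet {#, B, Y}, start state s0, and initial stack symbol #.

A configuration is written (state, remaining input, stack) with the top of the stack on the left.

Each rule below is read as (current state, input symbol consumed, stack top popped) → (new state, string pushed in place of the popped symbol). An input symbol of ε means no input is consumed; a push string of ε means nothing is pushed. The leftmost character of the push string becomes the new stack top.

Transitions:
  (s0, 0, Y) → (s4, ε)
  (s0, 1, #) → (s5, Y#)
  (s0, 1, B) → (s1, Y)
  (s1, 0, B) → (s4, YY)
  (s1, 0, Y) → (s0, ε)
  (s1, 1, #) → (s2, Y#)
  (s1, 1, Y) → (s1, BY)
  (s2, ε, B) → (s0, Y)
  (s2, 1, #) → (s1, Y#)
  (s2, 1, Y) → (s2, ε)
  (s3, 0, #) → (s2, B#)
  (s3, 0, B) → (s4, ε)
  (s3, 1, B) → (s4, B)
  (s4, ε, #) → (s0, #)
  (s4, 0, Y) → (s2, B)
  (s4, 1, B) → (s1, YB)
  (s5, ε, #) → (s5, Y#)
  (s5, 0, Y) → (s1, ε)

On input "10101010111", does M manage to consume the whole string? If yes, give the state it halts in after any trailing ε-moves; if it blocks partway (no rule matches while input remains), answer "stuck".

stuck

(s0, 10101010111, #)
  read 1, top #: go to s5, push Y# → (s5, 0101010111, Y#)
  read 0, top Y: go to s1, push ε → (s1, 101010111, #)
  read 1, top #: go to s2, push Y# → (s2, 01010111, Y#)
No transition for (s2, 0, top Y); M blocks with input 01010111 remaining.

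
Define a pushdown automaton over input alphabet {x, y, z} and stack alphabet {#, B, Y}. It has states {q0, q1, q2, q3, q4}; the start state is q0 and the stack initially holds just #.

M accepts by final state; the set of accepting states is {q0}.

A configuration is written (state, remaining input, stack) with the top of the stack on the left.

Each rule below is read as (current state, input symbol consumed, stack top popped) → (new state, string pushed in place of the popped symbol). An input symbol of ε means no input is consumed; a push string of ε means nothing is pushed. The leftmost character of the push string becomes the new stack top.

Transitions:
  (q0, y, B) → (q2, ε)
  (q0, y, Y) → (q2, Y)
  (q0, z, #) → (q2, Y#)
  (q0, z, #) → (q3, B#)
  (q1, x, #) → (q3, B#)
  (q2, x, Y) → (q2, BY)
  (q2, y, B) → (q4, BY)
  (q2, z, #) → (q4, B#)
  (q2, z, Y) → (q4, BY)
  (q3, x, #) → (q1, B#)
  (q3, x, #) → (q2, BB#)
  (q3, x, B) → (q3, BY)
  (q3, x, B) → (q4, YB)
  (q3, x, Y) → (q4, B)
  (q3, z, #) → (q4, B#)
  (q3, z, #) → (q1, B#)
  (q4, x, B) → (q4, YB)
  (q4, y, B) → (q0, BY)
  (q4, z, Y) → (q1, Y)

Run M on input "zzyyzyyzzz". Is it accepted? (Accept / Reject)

Reject

No computation consumes all input and reaches a final state.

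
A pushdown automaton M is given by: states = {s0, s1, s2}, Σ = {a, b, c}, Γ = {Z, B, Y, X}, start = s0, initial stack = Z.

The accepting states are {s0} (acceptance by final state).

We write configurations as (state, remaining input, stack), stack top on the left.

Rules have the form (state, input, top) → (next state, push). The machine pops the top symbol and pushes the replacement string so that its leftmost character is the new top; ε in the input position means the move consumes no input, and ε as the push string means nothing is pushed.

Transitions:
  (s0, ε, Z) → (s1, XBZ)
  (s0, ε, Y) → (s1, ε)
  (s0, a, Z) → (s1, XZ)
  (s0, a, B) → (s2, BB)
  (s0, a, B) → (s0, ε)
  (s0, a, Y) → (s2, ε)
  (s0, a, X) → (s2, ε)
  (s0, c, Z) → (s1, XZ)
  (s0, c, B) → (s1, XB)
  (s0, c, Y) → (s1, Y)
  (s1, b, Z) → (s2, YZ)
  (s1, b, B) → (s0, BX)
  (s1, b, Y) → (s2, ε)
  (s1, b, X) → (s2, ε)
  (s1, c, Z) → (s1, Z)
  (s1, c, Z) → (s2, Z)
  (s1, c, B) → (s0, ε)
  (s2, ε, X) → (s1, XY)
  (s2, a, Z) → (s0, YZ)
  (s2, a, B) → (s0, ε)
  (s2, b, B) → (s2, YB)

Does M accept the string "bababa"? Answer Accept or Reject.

Accept

One accepting computation: (s0, bababa, Z) ⊢ (s1, bababa, XBZ) ⊢ (s2, ababa, BZ) ⊢ (s0, baba, Z) ⊢ (s1, baba, XBZ) ⊢ (s2, aba, BZ) ⊢ (s0, ba, Z) ⊢ (s1, ba, XBZ) ⊢ (s2, a, BZ) ⊢ (s0, ε, Z)
All input consumed and state s0 ∈ F.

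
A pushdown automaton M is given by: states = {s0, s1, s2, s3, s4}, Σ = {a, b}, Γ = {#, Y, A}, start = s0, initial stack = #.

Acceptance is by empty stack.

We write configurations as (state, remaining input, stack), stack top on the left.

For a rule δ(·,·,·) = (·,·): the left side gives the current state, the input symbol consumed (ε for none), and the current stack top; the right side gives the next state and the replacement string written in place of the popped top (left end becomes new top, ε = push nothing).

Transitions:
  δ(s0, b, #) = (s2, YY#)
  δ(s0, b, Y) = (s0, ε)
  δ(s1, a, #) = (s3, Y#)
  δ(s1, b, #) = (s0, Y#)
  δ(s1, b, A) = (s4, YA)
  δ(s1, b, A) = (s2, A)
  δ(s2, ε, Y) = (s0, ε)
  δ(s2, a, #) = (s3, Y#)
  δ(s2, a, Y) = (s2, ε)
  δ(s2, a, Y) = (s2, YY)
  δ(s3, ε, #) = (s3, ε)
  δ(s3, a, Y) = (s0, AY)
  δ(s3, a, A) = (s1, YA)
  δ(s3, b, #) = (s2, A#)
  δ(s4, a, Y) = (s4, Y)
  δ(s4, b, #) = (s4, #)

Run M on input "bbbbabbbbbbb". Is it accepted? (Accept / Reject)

No computation consumes all input and empties the stack.

Reject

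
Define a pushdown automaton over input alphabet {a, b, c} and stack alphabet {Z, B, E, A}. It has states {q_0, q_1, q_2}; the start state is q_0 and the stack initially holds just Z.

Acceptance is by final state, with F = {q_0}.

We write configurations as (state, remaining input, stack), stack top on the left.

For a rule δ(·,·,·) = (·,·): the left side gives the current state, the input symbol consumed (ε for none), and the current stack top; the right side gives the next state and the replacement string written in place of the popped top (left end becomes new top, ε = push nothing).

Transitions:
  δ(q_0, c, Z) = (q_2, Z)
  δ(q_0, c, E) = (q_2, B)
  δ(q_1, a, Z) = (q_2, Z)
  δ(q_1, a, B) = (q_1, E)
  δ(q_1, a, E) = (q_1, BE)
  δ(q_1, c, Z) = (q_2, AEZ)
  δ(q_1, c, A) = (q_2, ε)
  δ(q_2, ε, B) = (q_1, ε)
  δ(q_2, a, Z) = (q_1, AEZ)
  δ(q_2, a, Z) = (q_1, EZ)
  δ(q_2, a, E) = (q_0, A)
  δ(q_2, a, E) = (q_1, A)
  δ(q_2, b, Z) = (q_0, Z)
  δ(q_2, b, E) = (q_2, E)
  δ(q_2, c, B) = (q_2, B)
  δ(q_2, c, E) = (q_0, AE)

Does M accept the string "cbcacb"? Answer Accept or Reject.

Reject

No computation consumes all input and reaches a final state.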